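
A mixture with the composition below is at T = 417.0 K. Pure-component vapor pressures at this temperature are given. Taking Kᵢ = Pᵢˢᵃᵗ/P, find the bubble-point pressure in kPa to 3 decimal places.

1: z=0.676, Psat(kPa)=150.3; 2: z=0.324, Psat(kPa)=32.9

Pbub = 112.262 kPa

At the bubble point ψ → 0, so ΣzᵢKᵢ = 1 with Kᵢ = Pᵢˢᵃᵗ/P ⇒ P = ΣzᵢPᵢˢᵃᵗ.
P = 0.676·150.3 + 0.324·32.9 = 112.262 kPa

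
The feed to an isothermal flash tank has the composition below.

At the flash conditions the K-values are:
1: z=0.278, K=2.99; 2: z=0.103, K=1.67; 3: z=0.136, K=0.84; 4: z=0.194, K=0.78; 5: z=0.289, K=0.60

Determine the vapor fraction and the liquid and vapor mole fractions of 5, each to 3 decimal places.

ψ = 0.839, x_5 = 0.435, y_5 = 0.261

Let ψ = V/F and solve Σ zᵢ(Kᵢ−1)/(1+ψ(Kᵢ−1)) = 0.
Feasibility: ΣzᵢKᵢ = 1.442, Σzᵢ/Kᵢ = 1.047 — both > 1, two phases present.
Newton iteration, ψ⁰ = 0.67:
  ψ = 0.670: g = 0.0524, g' = -0.328 → ψ = 0.830
  ψ = 0.830: g = 0.0027, g' = -0.298 → ψ = 0.839
Converged at ψ = 0.839.
Compositions from xᵢ = zᵢ/(1+ψ(Kᵢ−1)), yᵢ = Kᵢxᵢ:
  1: x = 0.104, y = 0.311
  2: x = 0.066, y = 0.110
  3: x = 0.157, y = 0.132
  4: x = 0.238, y = 0.186
  5: x = 0.435, y = 0.261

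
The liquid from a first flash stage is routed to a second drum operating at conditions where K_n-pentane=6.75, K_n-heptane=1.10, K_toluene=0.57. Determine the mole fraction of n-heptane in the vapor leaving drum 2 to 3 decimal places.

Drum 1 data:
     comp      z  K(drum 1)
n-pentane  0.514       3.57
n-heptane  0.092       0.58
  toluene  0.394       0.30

Drum 1:
Rachford–Rice: g(ψ₁) = Σ zᵢ(Kᵢ−1)/(1+ψ₁(Kᵢ−1)) = 0.
Check two-phase: ΣzᵢKᵢ = 2.007 > 1 and Σzᵢ/Kᵢ = 1.616 > 1, so g(0) = 1.007 > 0 and g(1) = -0.616 < 0.
Iterate (Newton) starting at ψ₁ = 0.5:
  ψ₁ = 0.500: g = 0.1049, g' = -1.133 → ψ₁ = 0.593
Converged at ψ₁ = 0.593.
Drum-1 compositions:
  n-pentane: x = 0.204, y = 0.727
  n-heptane: x = 0.123, y = 0.071
  toluene: x = 0.674, y = 0.202
Drum-2 feed = drum-1 liquid: z₂ = (0.2036, 0.1225, 0.6739).
Drum 2:
Let ψ₂ = V/F and solve Σ zᵢ(Kᵢ−1)/(1+ψ₂(Kᵢ−1)) = 0.
g(0) = ΣzᵢKᵢ − 1 = 0.893 and g(1) = 1 − Σzᵢ/Kᵢ = -0.324, so a root lies in (0, 1).
Iterate (Newton) starting at ψ₂ = 0.48:
  ψ₂ = 0.480: g = -0.0421, g' = -0.675 → ψ₂ = 0.418
  ψ₂ = 0.418: g = 0.0027, g' = -0.768 → ψ₂ = 0.421
Converged at ψ₂ = 0.421.
  n-pentane: x = 0.059, y = 0.402
  n-heptane: x = 0.118, y = 0.129
  toluene: x = 0.823, y = 0.469

y_n-heptane (drum 2) = 0.129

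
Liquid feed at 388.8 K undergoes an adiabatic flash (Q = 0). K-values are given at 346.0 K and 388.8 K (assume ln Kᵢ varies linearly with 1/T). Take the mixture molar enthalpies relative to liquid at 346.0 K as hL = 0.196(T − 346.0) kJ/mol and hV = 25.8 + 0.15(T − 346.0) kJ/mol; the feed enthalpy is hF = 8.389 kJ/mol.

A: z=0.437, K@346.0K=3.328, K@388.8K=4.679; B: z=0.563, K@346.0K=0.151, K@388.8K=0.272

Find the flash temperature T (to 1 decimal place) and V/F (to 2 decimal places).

T = 350.6 K, V/F = 0.29

Adiabatic flash: solve Rachford–Rice at each trial T, then check hF = ψ·hV(T) + (1−ψ)·hL(T).
  T = 346.0 K: K = (3.328, 0.151), RR gives ψ = 0.273, H_out = 7.040 kJ/mol
  T = 388.8 K: K = (4.679, 0.272), RR gives ψ = 0.447, H_out = 19.047 kJ/mol
  T = 367.4 K: K = (3.985, 0.206), RR gives ψ = 0.362, H_out = 13.175 kJ/mol
  T = 356.7 K: K = (3.652, 0.177), RR gives ψ = 0.319, H_out = 10.166 kJ/mol
  T = 351.4 K: K = (3.490, 0.164), RR gives ψ = 0.297, H_out = 8.637 kJ/mol
  T = 348.7 K: K = (3.409, 0.157), RR gives ψ = 0.285, H_out = 7.844 kJ/mol
  T = 350.0 K: K = (3.448, 0.161), RR gives ψ = 0.291, H_out = 8.227 kJ/mol
Linear interpolation between T = 350.0 (H_out = 8.227) and T = 351.4 (H_out = 8.637) on hF = 8.389 gives T ≈ 350.6 K, at which ψ = 0.29.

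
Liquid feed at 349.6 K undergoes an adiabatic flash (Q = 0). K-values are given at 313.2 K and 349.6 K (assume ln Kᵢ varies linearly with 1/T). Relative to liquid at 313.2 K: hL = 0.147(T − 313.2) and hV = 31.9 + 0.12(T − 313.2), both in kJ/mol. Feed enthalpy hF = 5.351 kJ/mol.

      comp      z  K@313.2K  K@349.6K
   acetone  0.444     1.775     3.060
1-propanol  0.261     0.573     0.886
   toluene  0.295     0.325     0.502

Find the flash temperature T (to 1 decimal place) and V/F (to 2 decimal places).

Adiabatic flash: solve Rachford–Rice at each trial T, then check hF = ψ·hV(T) + (1−ψ)·hL(T).
  T = 313.2 K: K = (1.775, 0.573, 0.325), RR gives ψ = 0.076, H_out = 2.416 kJ/mol
  T = 349.6 K: K = (3.060, 0.886, 0.502), RR gives ψ = 0.944, H_out = 34.538 kJ/mol
  T = 331.4 K: K = (2.366, 0.721, 0.409), RR gives ψ = 0.553, H_out = 20.059 kJ/mol
  T = 322.3 K: K = (2.057, 0.645, 0.366), RR gives ψ = 0.343, H_out = 12.185 kJ/mol
  T = 317.8 K: K = (1.915, 0.609, 0.345), RR gives ψ = 0.221, H_out = 7.712 kJ/mol
  T = 315.5 K: K = (1.844, 0.591, 0.335), RR gives ψ = 0.152, H_out = 5.178 kJ/mol
Linear interpolation between T = 315.5 (H_out = 5.178) and T = 317.8 (H_out = 7.712) on hF = 5.351 gives T ≈ 315.7 K, at which ψ = 0.16.

T = 315.7 K, V/F = 0.16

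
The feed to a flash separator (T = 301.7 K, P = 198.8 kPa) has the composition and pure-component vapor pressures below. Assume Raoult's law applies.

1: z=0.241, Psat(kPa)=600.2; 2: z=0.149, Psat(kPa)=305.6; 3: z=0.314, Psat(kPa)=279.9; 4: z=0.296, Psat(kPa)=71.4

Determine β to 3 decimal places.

Raoult's law: Kᵢ = Pᵢˢᵃᵗ/P = Pᵢˢᵃᵗ/198.8.
  K_1 = 600.2/198.8 = 3.01911, K_2 = 305.6/198.8 = 1.53722, K_3 = 279.9/198.8 = 1.40795, K_4 = 71.4/198.8 = 0.35915
Material balance + equilibrium reduce to Σ zᵢ(Kᵢ−1)/(1+β(Kᵢ−1)) = 0.
g(0) = ΣzᵢKᵢ − 1 = 0.505 and g(1) = 1 − Σzᵢ/Kᵢ = -0.224, so a root lies in (0, 1).
Iterate (Newton) starting at β = 0.5:
  β = 0.500: g = 0.1325, g' = -0.569 → β = 0.733
  β = 0.733: g = -0.0053, g' = -0.645 → β = 0.725
  β = 0.725: g = -0.0000, g' = -0.639 → β = 0.724
Converged at β = 0.724.

β = 0.724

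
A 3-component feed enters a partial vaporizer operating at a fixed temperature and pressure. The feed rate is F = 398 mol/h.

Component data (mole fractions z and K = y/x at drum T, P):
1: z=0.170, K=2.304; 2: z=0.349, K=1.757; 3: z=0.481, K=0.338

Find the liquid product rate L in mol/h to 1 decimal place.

Rachford–Rice: g(ψ) = Σ zᵢ(Kᵢ−1)/(1+ψ(Kᵢ−1)) = 0.
Check two-phase: ΣzᵢKᵢ = 1.167 > 1 and Σzᵢ/Kᵢ = 1.695 > 1, so g(0) = 0.167 > 0 and g(1) = -0.695 < 0.
Newton iteration, ψ⁰ = 0.5:
  ψ = 0.500: g = -0.1501, g' = -0.682 → ψ = 0.280
  ψ = 0.280: g = -0.0105, g' = -0.609 → ψ = 0.263
Converged at ψ = 0.263.
Then V = ψ·F = 0.2628·398 = 104.6 mol/h and L = F − V = 293.4 mol/h.

L = 293.4 mol/h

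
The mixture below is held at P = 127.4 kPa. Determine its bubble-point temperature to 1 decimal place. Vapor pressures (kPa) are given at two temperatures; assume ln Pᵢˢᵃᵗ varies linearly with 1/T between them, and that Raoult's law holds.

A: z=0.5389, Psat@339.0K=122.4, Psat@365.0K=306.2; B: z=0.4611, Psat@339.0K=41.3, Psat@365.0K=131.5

Bubble-point temperature: ΣzᵢPᵢˢᵃᵗ(T) = P. Interpolate ln Pᵢˢᵃᵗ = aᵢ + bᵢ/T.
  T = 339.0 K: ΣzᵢPᵢˢᵃᵗ = 85.00 kPa
  T = 365.0 K: ΣzᵢPᵢˢᵃᵗ = 225.65 kPa
  T = 352.0 K: ΣzᵢPᵢˢᵃᵗ = 140.82 kPa
  T = 345.5 K: ΣzᵢPᵢˢᵃᵗ = 109.89 kPa
  T = 348.8 K: ΣzᵢPᵢˢᵃᵗ = 124.77 kPa
  T = 350.4 K: ΣzᵢPᵢˢᵃᵗ = 132.59 kPa
Interpolating between 348.8 K and 350.4 K gives T ≈ 349.3 K.

T = 349.3 K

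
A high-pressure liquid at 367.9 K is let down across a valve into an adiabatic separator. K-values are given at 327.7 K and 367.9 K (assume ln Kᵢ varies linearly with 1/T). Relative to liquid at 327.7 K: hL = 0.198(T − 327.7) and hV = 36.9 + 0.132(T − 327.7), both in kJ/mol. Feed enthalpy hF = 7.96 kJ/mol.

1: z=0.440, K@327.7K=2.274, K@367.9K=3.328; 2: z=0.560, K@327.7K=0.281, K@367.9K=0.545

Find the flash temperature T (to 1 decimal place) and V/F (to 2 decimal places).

T = 330.2 K, V/F = 0.20

Adiabatic flash: solve Rachford–Rice at each trial T, then check hF = ψ·hV(T) + (1−ψ)·hL(T).
  T = 327.7 K: K = (2.274, 0.281), RR gives ψ = 0.172, H_out = 6.362 kJ/mol
  T = 367.9 K: K = (3.328, 0.545), RR gives ψ = 0.726, H_out = 32.839 kJ/mol
  T = 347.8 K: K = (2.781, 0.399), RR gives ψ = 0.418, H_out = 18.837 kJ/mol
  T = 337.8 K: K = (2.524, 0.337), RR gives ψ = 0.296, H_out = 12.724 kJ/mol
  T = 332.8 K: K = (2.399, 0.308), RR gives ψ = 0.236, H_out = 9.632 kJ/mol
  T = 330.2 K: K = (2.335, 0.294), RR gives ψ = 0.204, H_out = 7.984 kJ/mol
  T = 328.9 K: K = (2.303, 0.287), RR gives ψ = 0.188, H_out = 7.146 kJ/mol
Linear interpolation between T = 328.9 (H_out = 7.146) and T = 330.2 (H_out = 7.984) on hF = 7.96 gives T ≈ 330.2 K, at which ψ = 0.20.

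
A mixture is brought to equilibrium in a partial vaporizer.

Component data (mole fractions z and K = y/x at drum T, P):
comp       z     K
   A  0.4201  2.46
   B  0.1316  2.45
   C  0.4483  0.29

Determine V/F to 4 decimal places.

Material balance + equilibrium reduce to Σ zᵢ(Kᵢ−1)/(1+V/F(Kᵢ−1)) = 0.
g(0) = ΣzᵢKᵢ − 1 = 0.4859 and g(1) = 1 − Σzᵢ/Kᵢ = -0.7703, so a root lies in (0, 1).
Iterate (Newton) starting at V/F = 0.5:
  V/F = 0.5000: g = -0.02832, g' = -0.9354 → V/F = 0.4697
  V/F = 0.4697: g = -0.00022, g' = -0.9217 → V/F = 0.4695
Converged at V/F = 0.4695.

V/F = 0.4695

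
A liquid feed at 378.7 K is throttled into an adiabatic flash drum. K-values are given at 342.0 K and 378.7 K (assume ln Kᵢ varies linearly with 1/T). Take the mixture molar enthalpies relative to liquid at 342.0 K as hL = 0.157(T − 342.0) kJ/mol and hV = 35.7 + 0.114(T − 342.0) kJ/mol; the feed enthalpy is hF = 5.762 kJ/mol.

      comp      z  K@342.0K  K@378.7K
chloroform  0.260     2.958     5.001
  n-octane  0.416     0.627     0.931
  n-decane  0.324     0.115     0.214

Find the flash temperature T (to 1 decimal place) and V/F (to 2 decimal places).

T = 348.9 K, V/F = 0.13

Adiabatic flash: solve Rachford–Rice at each trial T, then check hF = ψ·hV(T) + (1−ψ)·hL(T).
  T = 342.0 K: K = (2.958, 0.627, 0.115), RR gives ψ = 0.055, H_out = 1.956 kJ/mol
  T = 378.7 K: K = (5.001, 0.931, 0.214), RR gives ψ = 0.399, H_out = 19.380 kJ/mol
  T = 360.4 K: K = (3.901, 0.772, 0.160), RR gives ψ = 0.243, H_out = 11.366 kJ/mol
  T = 351.2 K: K = (3.409, 0.698, 0.136), RR gives ψ = 0.156, H_out = 6.945 kJ/mol
  T = 346.6 K: K = (3.179, 0.662, 0.125), RR gives ψ = 0.108, H_out = 4.543 kJ/mol
  T = 348.9 K: K = (3.293, 0.680, 0.131), RR gives ψ = 0.132, H_out = 5.764 kJ/mol
Linear interpolation between T = 346.6 (H_out = 4.543) and T = 348.9 (H_out = 5.764) on hF = 5.762 gives T ≈ 348.9 K, at which ψ = 0.13.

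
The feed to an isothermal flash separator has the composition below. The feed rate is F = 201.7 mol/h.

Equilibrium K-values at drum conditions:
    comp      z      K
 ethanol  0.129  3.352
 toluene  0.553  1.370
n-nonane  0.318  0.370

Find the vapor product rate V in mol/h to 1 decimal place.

Newton–Raphson from ψ = 0.49:
  ψ = 0.490: g = 0.0244, g' = -0.472 → ψ = 0.542
  ψ = 0.542: g = -0.0002, g' = -0.481 → ψ = 0.541
Converged at ψ = 0.541.
Then V = ψ·F = 0.5412·201.7 = 109.2 mol/h and L = F − V = 92.5 mol/h.

V = 109.2 mol/h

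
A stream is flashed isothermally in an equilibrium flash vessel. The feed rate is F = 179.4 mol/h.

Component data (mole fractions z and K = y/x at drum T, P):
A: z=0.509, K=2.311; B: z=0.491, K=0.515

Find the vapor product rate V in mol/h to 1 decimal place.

Material balance + equilibrium reduce to Σ zᵢ(Kᵢ−1)/(1+V/F(Kᵢ−1)) = 0.
g(0) = ΣzᵢKᵢ − 1 = 0.429 and g(1) = 1 − Σzᵢ/Kᵢ = -0.174, so a root lies in (0, 1).
Newton–Raphson from V/F = 0.5:
  V/F = 0.500: g = 0.0887, g' = -0.520 → V/F = 0.670
  V/F = 0.670: g = 0.0023, g' = -0.501 → V/F = 0.675
Converged at V/F = 0.675.
Then V = V/F·F = 0.6750·179.4 = 121.1 mol/h and L = F − V = 58.3 mol/h.

V = 121.1 mol/h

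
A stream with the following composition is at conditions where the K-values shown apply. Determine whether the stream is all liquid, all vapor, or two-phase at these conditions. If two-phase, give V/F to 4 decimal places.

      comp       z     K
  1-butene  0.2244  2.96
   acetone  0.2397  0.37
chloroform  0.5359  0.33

ΣzᵢKᵢ = 0.9298; Σzᵢ/Kᵢ = 2.3476.
Since ΣzᵢKᵢ < 1 the mixture is below its bubble point — single liquid phase.

all liquid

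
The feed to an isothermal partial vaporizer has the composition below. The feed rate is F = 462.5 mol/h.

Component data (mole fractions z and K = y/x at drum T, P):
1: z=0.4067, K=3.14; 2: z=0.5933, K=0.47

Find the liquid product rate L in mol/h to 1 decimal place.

L = 235.8 mol/h

Rachford–Rice: g(ψ) = Σ zᵢ(Kᵢ−1)/(1+ψ(Kᵢ−1)) = 0.
Check two-phase: ΣzᵢKᵢ = 1.5559 > 1 and Σzᵢ/Kᵢ = 1.3919 > 1, so g(0) = 0.5559 > 0 and g(1) = -0.3919 < 0.
Newton–Raphson from ψ = 0.5:
  ψ = 0.5000: g = -0.00737, g' = -0.7432 → ψ = 0.4901
Converged at ψ = 0.4901.
Then V = ψ·F = 0.4901·462.5 = 226.7 mol/h and L = F − V = 235.8 mol/h.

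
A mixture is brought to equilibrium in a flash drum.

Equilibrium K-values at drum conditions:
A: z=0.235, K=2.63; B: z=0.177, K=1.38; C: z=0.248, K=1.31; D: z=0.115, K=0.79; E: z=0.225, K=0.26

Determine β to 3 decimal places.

β = 0.577

Let β = V/F and solve Σ zᵢ(Kᵢ−1)/(1+β(Kᵢ−1)) = 0.
Feasibility: ΣzᵢKᵢ = 1.337, Σzᵢ/Kᵢ = 1.418 — both > 1, two phases present.
Newton–Raphson from β = 0.5:
  β = 0.500: g = 0.0429, g' = -0.542 → β = 0.579
  β = 0.579: g = -0.0015, g' = -0.583 → β = 0.577
Converged at β = 0.577.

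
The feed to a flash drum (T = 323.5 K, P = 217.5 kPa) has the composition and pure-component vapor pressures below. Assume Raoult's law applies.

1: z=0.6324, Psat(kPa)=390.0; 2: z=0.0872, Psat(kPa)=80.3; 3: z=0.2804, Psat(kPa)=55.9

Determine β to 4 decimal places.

Raoult's law: Kᵢ = Pᵢˢᵃᵗ/P = Pᵢˢᵃᵗ/217.5.
  K_1 = 390.0/217.5 = 1.793103, K_2 = 80.3/217.5 = 0.369195, K_3 = 55.9/217.5 = 0.257011
Material balance + equilibrium reduce to Σ zᵢ(Kᵢ−1)/(1+β(Kᵢ−1)) = 0.
Feasibility: ΣzᵢKᵢ = 1.2382, Σzᵢ/Kᵢ = 1.6799 — both > 1, two phases present.
Newton–Raphson from β = 0.5:
  β = 0.5000: g = -0.05268, g' = -0.6698 → β = 0.4214
  β = 0.4214: g = -0.00227, g' = -0.6159 → β = 0.4177
Converged at β = 0.4177.

β = 0.4177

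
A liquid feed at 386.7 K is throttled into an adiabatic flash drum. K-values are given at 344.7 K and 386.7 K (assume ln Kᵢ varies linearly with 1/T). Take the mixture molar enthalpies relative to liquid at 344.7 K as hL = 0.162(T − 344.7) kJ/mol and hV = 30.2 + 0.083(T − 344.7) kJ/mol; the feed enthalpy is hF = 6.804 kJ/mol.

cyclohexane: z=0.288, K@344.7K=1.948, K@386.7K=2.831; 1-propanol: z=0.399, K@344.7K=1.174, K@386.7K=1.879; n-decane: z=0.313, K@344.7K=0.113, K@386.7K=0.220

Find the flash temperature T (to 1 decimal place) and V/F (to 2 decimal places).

T = 348.9 K, V/F = 0.20

Adiabatic flash: solve Rachford–Rice at each trial T, then check hF = ψ·hV(T) + (1−ψ)·hL(T).
  T = 344.7 K: K = (1.948, 1.174, 0.113), RR gives ψ = 0.125, H_out = 3.763 kJ/mol
  T = 386.7 K: K = (2.831, 1.879, 0.220), RR gives ψ = 0.621, H_out = 23.501 kJ/mol
  T = 365.7 K: K = (2.374, 1.505, 0.161), RR gives ψ = 0.434, H_out = 15.790 kJ/mol
  T = 355.2 K: K = (2.157, 1.334, 0.135), RR gives ψ = 0.305, H_out = 10.650 kJ/mol
  T = 349.9 K: K = (2.050, 1.252, 0.124), RR gives ψ = 0.222, H_out = 7.457 kJ/mol
  T = 347.3 K: K = (1.999, 1.213, 0.118), RR gives ψ = 0.176, H_out = 5.689 kJ/mol
  T = 348.6 K: K = (2.024, 1.232, 0.121), RR gives ψ = 0.199, H_out = 6.592 kJ/mol
Linear interpolation between T = 348.6 (H_out = 6.592) and T = 349.9 (H_out = 7.457) on hF = 6.804 gives T ≈ 348.9 K, at which ψ = 0.20.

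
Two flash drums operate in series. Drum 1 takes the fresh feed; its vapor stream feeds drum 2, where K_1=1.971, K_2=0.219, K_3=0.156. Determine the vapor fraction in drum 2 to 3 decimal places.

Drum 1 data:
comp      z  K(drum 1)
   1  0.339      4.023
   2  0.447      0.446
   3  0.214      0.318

Drum 1:
Material balance + equilibrium reduce to Σ zᵢ(Kᵢ−1)/(1+ψ₁(Kᵢ−1)) = 0.
Check two-phase: ΣzᵢKᵢ = 1.631 > 1 and Σzᵢ/Kᵢ = 1.759 > 1, so g(0) = 0.631 > 0 and g(1) = -0.759 < 0.
Newton iteration, ψ₁⁰ = 0.57:
  ψ₁ = 0.570: g = -0.2244, g' = -0.977 → ψ₁ = 0.340
  ψ₁ = 0.340: g = 0.0098, g' = -1.130 → ψ₁ = 0.349
Converged at ψ₁ = 0.349.
Drum-1 compositions:
  1: x = 0.165, y = 0.664
  2: x = 0.554, y = 0.247
  3: x = 0.281, y = 0.089
Drum-2 feed = drum-1 vapor: z₂ = (0.6635, 0.2472, 0.0893).
Drum 2:
Material balance + equilibrium reduce to Σ zᵢ(Kᵢ−1)/(1+ψ₂(Kᵢ−1)) = 0.
g(0) = ΣzᵢKᵢ − 1 = 0.376 and g(1) = 1 − Σzᵢ/Kᵢ = -1.038, so a root lies in (0, 1).
Newton iteration, ψ₂⁰ = 0.5:
  ψ₂ = 0.500: g = -0.0134, g' = -0.880 → ψ₂ = 0.485
Converged at ψ₂ = 0.485.
  1: x = 0.451, y = 0.889
  2: x = 0.398, y = 0.087
  3: x = 0.151, y = 0.024

V/F (drum 2) = 0.485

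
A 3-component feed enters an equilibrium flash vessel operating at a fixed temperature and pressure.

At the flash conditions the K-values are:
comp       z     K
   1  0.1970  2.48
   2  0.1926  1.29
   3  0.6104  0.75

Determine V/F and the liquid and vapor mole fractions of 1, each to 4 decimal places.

V/F = 0.7275, x_1 = 0.0949, y_1 = 0.2353

Rachford–Rice: g(V/F) = Σ zᵢ(Kᵢ−1)/(1+V/F(Kᵢ−1)) = 0.
Check two-phase: ΣzᵢKᵢ = 1.1948 > 1 and Σzᵢ/Kᵢ = 1.0426 > 1, so g(0) = 0.1948 > 0 and g(1) = -0.0426 < 0.
Newton–Raphson from V/F = 0.36:
  V/F = 0.3600: g = 0.07310, g' = -0.2430 → V/F = 0.6608
  V/F = 0.6608: g = 0.01148, g' = -0.1764 → V/F = 0.7258
  V/F = 0.7258: g = 0.00027, g' = -0.1683 → V/F = 0.7275
Converged at V/F = 0.7275.
Compositions from xᵢ = zᵢ/(1+V/F(Kᵢ−1)), yᵢ = Kᵢxᵢ:
  1: x = 0.0949, y = 0.2353
  2: x = 0.1590, y = 0.2052
  3: x = 0.7461, y = 0.5596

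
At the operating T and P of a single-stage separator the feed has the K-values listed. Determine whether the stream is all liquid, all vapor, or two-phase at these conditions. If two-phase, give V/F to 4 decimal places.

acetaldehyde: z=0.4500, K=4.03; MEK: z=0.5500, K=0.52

ΣzᵢKᵢ = 2.0995; Σzᵢ/Kᵢ = 1.1694.
Both exceed 1, so a two-phase solution exists.
Material balance + equilibrium reduce to Σ zᵢ(Kᵢ−1)/(1+ψ(Kᵢ−1)) = 0.
Newton iteration, ψ⁰ = 0.46:
  ψ = 0.4600: g = 0.23079, g' = -0.9297 → ψ = 0.7082
  ψ = 0.7082: g = 0.03344, g' = -0.7083 → ψ = 0.7555
  ψ = 0.7555: g = 0.00037, g' = -0.6938 → ψ = 0.7560
Converged at ψ = 0.7560.

two-phase, V/F = 0.7560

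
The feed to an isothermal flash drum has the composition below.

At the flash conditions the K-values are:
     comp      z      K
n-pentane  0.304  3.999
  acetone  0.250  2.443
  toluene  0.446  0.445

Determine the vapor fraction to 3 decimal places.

Iterate (Newton) starting at ψ = 0.5:
  ψ = 0.500: g = 0.2317, g' = -0.876 → ψ = 0.764
  ψ = 0.764: g = 0.0186, g' = -0.784 → ψ = 0.788
Converged at ψ = 0.788.

ψ = 0.788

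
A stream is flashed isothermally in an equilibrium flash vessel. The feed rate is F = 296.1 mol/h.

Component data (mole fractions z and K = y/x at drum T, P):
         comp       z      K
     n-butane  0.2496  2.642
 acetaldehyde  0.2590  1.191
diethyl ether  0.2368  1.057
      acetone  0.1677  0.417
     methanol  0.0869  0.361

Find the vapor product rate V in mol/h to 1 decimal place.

V = 194.5 mol/h

Material balance + equilibrium reduce to Σ zᵢ(Kᵢ−1)/(1+V/F(Kᵢ−1)) = 0.
Feasibility: ΣzᵢKᵢ = 1.3195, Σzᵢ/Kᵢ = 1.1788 — both > 1, two phases present.
Iterate (Newton) starting at V/F = 0.35:
  V/F = 0.3500: g = 0.12551, g' = -0.4293 → V/F = 0.6424
  V/F = 0.6424: g = 0.00604, g' = -0.4154 → V/F = 0.6569
Converged at V/F = 0.6569.
Then V = V/F·F = 0.6569·296.1 = 194.5 mol/h and L = F − V = 101.6 mol/h.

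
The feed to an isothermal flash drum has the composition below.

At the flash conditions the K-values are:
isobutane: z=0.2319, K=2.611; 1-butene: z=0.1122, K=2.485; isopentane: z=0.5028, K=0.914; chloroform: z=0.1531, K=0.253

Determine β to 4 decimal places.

Let β = V/F and solve Σ zᵢ(Kᵢ−1)/(1+β(Kᵢ−1)) = 0.
g(0) = ΣzᵢKᵢ − 1 = 0.3826 and g(1) = 1 − Σzᵢ/Kᵢ = -0.2892, so a root lies in (0, 1).
Iterate (Newton) starting at β = 0.67:
  β = 0.6700: g = -0.01166, g' = -0.5479 → β = 0.6487
  β = 0.6487: g = -0.00015, g' = -0.5339 → β = 0.6484
Converged at β = 0.6484.

β = 0.6484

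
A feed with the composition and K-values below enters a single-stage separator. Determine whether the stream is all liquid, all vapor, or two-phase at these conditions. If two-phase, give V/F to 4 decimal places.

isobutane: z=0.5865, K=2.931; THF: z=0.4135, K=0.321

two-phase, V/F = 0.6496

ΣzᵢKᵢ = 1.8518; Σzᵢ/Kᵢ = 1.4883.
Both exceed 1, so a two-phase solution exists.
Material balance + equilibrium reduce to Σ zᵢ(Kᵢ−1)/(1+ψ(Kᵢ−1)) = 0.
Binary case is linear: z₁(K₁−1)(1+ψ(K₂−1)) + z₂(K₂−1)(1+ψ(K₁−1)) = 0
⇒ ψ = [z₁(K₁−1)+z₂(K₂−1)] / [−(K₁−1)(K₂−1)] = 0.85176/1.31115 = 0.6496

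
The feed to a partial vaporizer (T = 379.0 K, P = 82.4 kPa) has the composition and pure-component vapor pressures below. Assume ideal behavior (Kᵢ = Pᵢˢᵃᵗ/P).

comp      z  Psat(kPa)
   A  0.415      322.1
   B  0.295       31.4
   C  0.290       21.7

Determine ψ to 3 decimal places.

Raoult's law: Kᵢ = Pᵢˢᵃᵗ/P = Pᵢˢᵃᵗ/82.4.
  K_A = 322.1/82.4 = 3.90898, K_B = 31.4/82.4 = 0.38107, K_C = 21.7/82.4 = 0.26335
Rachford–Rice: g(ψ) = Σ zᵢ(Kᵢ−1)/(1+ψ(Kᵢ−1)) = 0.
Check two-phase: ΣzᵢKᵢ = 1.811 > 1 and Σzᵢ/Kᵢ = 1.982 > 1, so g(0) = 0.811 > 0 and g(1) = -0.982 < 0.
Iterate (Newton) starting at ψ = 0.67:
  ψ = 0.670: g = -0.3244, g' = -1.347 → ψ = 0.429
  ψ = 0.429: g = -0.0242, g' = -1.241 → ψ = 0.410
Converged at ψ = 0.410.

ψ = 0.410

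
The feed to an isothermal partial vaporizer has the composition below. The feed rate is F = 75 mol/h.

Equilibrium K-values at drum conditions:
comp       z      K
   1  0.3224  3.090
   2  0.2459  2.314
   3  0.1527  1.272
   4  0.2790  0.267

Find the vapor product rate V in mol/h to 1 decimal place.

V = 56.6 mol/h

Material balance + equilibrium reduce to Σ zᵢ(Kᵢ−1)/(1+ψ(Kᵢ−1)) = 0.
Feasibility: ΣzᵢKᵢ = 1.8340, Σzᵢ/Kᵢ = 1.3756 — both > 1, two phases present.
Iterate (Newton) starting at ψ = 0.68:
  ψ = 0.6800: g = 0.07625, g' = -0.9626 → ψ = 0.7592
  ψ = 0.7592: g = -0.00446, g' = -1.0868 → ψ = 0.7551
Converged at ψ = 0.7551.
Then V = ψ·F = 0.7551·75 = 56.6 mol/h and L = F − V = 18.4 mol/h.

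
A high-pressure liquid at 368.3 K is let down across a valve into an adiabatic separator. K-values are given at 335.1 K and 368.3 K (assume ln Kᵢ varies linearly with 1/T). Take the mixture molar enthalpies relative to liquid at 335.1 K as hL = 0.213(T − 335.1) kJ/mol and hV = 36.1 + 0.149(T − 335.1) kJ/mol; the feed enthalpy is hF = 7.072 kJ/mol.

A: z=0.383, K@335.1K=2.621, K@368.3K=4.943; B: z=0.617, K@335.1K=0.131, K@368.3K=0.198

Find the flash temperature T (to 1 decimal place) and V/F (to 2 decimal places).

Adiabatic flash: solve Rachford–Rice at each trial T, then check hF = ψ·hV(T) + (1−ψ)·hL(T).
  T = 335.1 K: K = (2.621, 0.131), RR gives ψ = 0.060, H_out = 2.170 kJ/mol
  T = 368.3 K: K = (4.943, 0.198), RR gives ψ = 0.321, H_out = 17.980 kJ/mol
  T = 351.7 K: K = (3.654, 0.163), RR gives ψ = 0.225, H_out = 11.415 kJ/mol
  T = 343.4 K: K = (3.107, 0.146), RR gives ψ = 0.156, H_out = 7.310 kJ/mol
  T = 339.2 K: K = (2.854, 0.138), RR gives ψ = 0.112, H_out = 4.877 kJ/mol
  T = 341.3 K: K = (2.978, 0.142), RR gives ψ = 0.135, H_out = 6.131 kJ/mol
Linear interpolation between T = 341.3 (H_out = 6.131) and T = 343.4 (H_out = 7.310) on hF = 7.072 gives T ≈ 343.0 K, at which ψ = 0.15.

T = 343.0 K, V/F = 0.15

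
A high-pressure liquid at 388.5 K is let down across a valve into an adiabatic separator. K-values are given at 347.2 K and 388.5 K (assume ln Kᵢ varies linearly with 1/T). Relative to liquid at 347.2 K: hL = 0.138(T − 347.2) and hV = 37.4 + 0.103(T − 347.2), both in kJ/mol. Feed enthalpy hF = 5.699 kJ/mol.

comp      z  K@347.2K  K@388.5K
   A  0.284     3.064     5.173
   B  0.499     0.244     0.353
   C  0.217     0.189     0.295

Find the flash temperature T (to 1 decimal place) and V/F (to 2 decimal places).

Adiabatic flash: solve Rachford–Rice at each trial T, then check hF = ψ·hV(T) + (1−ψ)·hL(T).
  T = 347.2 K: K = (3.064, 0.244, 0.189), RR gives ψ = 0.021, H_out = 0.772 kJ/mol
  T = 388.5 K: K = (5.173, 0.353, 0.295), RR gives ψ = 0.256, H_out = 14.890 kJ/mol
  T = 367.9 K: K = (4.043, 0.297, 0.239), RR gives ψ = 0.159, H_out = 8.675 kJ/mol
  T = 357.5 K: K = (3.531, 0.270, 0.213), RR gives ψ = 0.097, H_out = 5.017 kJ/mol
  T = 362.7 K: K = (3.782, 0.283, 0.226), RR gives ψ = 0.129, H_out = 6.908 kJ/mol
  T = 360.1 K: K = (3.655, 0.276, 0.220), RR gives ψ = 0.114, H_out = 5.980 kJ/mol
  T = 358.8 K: K = (3.593, 0.273, 0.216), RR gives ψ = 0.105, H_out = 5.503 kJ/mol
Linear interpolation between T = 358.8 (H_out = 5.503) and T = 360.1 (H_out = 5.980) on hF = 5.699 gives T ≈ 359.3 K, at which ψ = 0.11.

T = 359.3 K, V/F = 0.11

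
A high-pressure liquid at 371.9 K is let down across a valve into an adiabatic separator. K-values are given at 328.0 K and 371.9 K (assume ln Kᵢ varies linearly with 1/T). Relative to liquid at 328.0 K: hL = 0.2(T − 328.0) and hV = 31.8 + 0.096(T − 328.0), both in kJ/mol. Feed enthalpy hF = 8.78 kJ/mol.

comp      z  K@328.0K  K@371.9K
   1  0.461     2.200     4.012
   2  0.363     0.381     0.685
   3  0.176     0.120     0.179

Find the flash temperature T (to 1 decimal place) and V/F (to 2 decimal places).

T = 331.6 K, V/F = 0.26

Adiabatic flash: solve Rachford–Rice at each trial T, then check hF = ψ·hV(T) + (1−ψ)·hL(T).
  T = 328.0 K: K = (2.200, 0.381, 0.120), RR gives ψ = 0.202, H_out = 6.427 kJ/mol
  T = 371.9 K: K = (4.012, 0.685, 0.179), RR gives ψ = 0.665, H_out = 26.878 kJ/mol
  T = 349.9 K: K = (3.025, 0.520, 0.148), RR gives ψ = 0.473, H_out = 18.357 kJ/mol
  T = 338.9 K: K = (2.591, 0.447, 0.134), RR gives ψ = 0.354, H_out = 13.029 kJ/mol
  T = 333.4 K: K = (2.389, 0.413, 0.127), RR gives ψ = 0.283, H_out = 9.919 kJ/mol
  T = 330.7 K: K = (2.293, 0.397, 0.123), RR gives ψ = 0.244, H_out = 8.237 kJ/mol
  T = 332.0 K: K = (2.339, 0.405, 0.125), RR gives ψ = 0.263, H_out = 9.062 kJ/mol
Linear interpolation between T = 330.7 (H_out = 8.237) and T = 332.0 (H_out = 9.062) on hF = 8.78 gives T ≈ 331.6 K, at which ψ = 0.26.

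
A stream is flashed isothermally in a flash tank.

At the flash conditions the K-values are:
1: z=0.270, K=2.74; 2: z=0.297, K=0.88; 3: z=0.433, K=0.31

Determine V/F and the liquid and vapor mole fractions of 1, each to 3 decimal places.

V/F = 0.154, x_1 = 0.213, y_1 = 0.584

Material balance + equilibrium reduce to Σ zᵢ(Kᵢ−1)/(1+V/F(Kᵢ−1)) = 0.
Check two-phase: ΣzᵢKᵢ = 1.135 > 1 and Σzᵢ/Kᵢ = 1.833 > 1, so g(0) = 0.135 > 0 and g(1) = -0.833 < 0.
Newton iteration, V/F⁰ = 0.5:
  V/F = 0.500: g = -0.2428, g' = -0.719 → V/F = 0.162
  V/F = 0.162: g = -0.0065, g' = -0.763 → V/F = 0.154
Converged at V/F = 0.154.
Compositions from xᵢ = zᵢ/(1+V/F(Kᵢ−1)), yᵢ = Kᵢxᵢ:
  1: x = 0.213, y = 0.584
  2: x = 0.303, y = 0.266
  3: x = 0.484, y = 0.150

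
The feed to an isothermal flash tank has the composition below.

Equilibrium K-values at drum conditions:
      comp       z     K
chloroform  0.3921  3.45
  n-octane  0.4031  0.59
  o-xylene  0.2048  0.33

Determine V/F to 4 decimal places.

Material balance + equilibrium reduce to Σ zᵢ(Kᵢ−1)/(1+V/F(Kᵢ−1)) = 0.
Feasibility: ΣzᵢKᵢ = 1.6582, Σzᵢ/Kᵢ = 1.4175 — both > 1, two phases present.
Newton iteration, V/F⁰ = 0.42:
  V/F = 0.4200: g = 0.08286, g' = -0.8486 → V/F = 0.5176
  V/F = 0.5176: g = 0.00366, g' = -0.7821 → V/F = 0.5223
Converged at V/F = 0.5223.

V/F = 0.5223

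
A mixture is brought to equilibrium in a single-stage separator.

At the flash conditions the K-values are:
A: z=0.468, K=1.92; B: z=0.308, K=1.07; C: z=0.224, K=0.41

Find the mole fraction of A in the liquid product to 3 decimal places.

Let ψ = V/F and solve Σ zᵢ(Kᵢ−1)/(1+ψ(Kᵢ−1)) = 0.
Check two-phase: ΣzᵢKᵢ = 1.320 > 1 and Σzᵢ/Kᵢ = 1.078 > 1, so g(0) = 0.320 > 0 and g(1) = -0.078 < 0.
Newton–Raphson from ψ = 0.34:
  ψ = 0.340: g = 0.1837, g' = -0.353 → ψ = 0.860
  ψ = 0.860: g = -0.0076, g' = -0.446 → ψ = 0.843
Converged at ψ = 0.843.
Compositions from xᵢ = zᵢ/(1+ψ(Kᵢ−1)), yᵢ = Kᵢxᵢ:
  A: x = 0.264, y = 0.506
  B: x = 0.291, y = 0.311
  C: x = 0.446, y = 0.183

x_A = 0.264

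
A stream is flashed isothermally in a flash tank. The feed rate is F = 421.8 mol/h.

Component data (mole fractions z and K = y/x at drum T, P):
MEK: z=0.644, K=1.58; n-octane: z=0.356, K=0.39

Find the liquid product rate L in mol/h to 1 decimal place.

L = 235.4 mol/h

Newton–Raphson from ψ = 0.5:
  ψ = 0.500: g = -0.0229, g' = -0.404 → ψ = 0.443
  ψ = 0.443: g = -0.0005, g' = -0.386 → ψ = 0.442
Converged at ψ = 0.442.
Then V = ψ·F = 0.4419·421.8 = 186.4 mol/h and L = F − V = 235.4 mol/h.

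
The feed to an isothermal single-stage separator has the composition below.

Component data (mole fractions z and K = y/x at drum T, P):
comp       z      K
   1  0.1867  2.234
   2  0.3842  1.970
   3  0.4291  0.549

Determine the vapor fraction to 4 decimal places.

Let ψ = V/F and solve Σ zᵢ(Kᵢ−1)/(1+ψ(Kᵢ−1)) = 0.
Feasibility: ΣzᵢKᵢ = 1.4095, Σzᵢ/Kᵢ = 1.0602 — both > 1, two phases present.
Newton–Raphson from ψ = 0.5:
  ψ = 0.5000: g = 0.14357, g' = -0.4182 → ψ = 0.8433
  ψ = 0.8433: g = 0.00558, g' = -0.4049 → ψ = 0.8571
Converged at ψ = 0.8571.

ψ = 0.8571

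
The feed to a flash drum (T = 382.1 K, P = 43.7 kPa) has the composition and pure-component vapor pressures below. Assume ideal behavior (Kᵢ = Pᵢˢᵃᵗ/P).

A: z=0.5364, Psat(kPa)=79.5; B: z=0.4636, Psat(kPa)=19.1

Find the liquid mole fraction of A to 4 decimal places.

Raoult's law: Kᵢ = Pᵢˢᵃᵗ/P = Pᵢˢᵃᵗ/43.7.
  K_A = 79.5/43.7 = 1.819222, K_B = 19.1/43.7 = 0.437071
Rachford–Rice: g(ψ) = Σ zᵢ(Kᵢ−1)/(1+ψ(Kᵢ−1)) = 0.
Feasibility: ΣzᵢKᵢ = 1.1785, Σzᵢ/Kᵢ = 1.3555 — both > 1, two phases present.
Newton–Raphson from ψ = 0.5:
  ψ = 0.5000: g = -0.05146, g' = -0.4657 → ψ = 0.3895
  ψ = 0.3895: g = -0.00113, g' = -0.4479 → ψ = 0.3870
Converged at ψ = 0.3870.
Compositions from xᵢ = zᵢ/(1+ψ(Kᵢ−1)), yᵢ = Kᵢxᵢ:
  A: x = 0.4073, y = 0.7409
  B: x = 0.5927, y = 0.2591

x_A = 0.4073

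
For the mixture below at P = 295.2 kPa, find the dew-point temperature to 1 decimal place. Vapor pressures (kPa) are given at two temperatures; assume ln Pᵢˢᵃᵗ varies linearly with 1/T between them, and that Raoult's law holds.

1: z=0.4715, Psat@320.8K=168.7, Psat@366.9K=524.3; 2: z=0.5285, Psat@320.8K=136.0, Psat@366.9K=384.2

T = 348.4 K

Dew-point temperature: Σzᵢ·P/Pᵢˢᵃᵗ(T) = 1. Interpolate ln Pᵢˢᵃᵗ = aᵢ + bᵢ/T.
  T = 320.8 K: ΣzᵢP/Pᵢˢᵃᵗ = 1.9722
  T = 366.9 K: ΣzᵢP/Pᵢˢᵃᵗ = 0.6715
  T = 343.9 K: ΣzᵢP/Pᵢˢᵃᵗ = 1.1084
  T = 355.4 K: ΣzᵢP/Pᵢˢᵃᵗ = 0.8557
  T = 349.6 K: ΣzᵢP/Pᵢˢᵃᵗ = 0.9729
  T = 346.8 K: ΣzᵢP/Pᵢˢᵃᵗ = 1.0367
Interpolating between 346.8 K and 349.6 K gives T ≈ 348.4 K.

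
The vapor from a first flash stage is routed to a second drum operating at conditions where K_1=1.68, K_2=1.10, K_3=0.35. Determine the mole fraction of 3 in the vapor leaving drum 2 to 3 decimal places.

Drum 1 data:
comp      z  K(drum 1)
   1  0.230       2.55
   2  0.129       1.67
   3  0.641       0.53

Drum 1:
Material balance + equilibrium reduce to Σ zᵢ(Kᵢ−1)/(1+ψ₁(Kᵢ−1)) = 0.
Feasibility: ΣzᵢKᵢ = 1.142, Σzᵢ/Kᵢ = 1.377 — both > 1, two phases present.
Newton–Raphson from ψ₁ = 0.54:
  ψ₁ = 0.540: g = -0.1462, g' = -0.449 → ψ₁ = 0.215
  ψ₁ = 0.215: g = 0.0080, g' = -0.531 → ψ₁ = 0.230
Converged at ψ₁ = 0.230.
Drum-1 compositions:
  1: x = 0.170, y = 0.432
  2: x = 0.112, y = 0.187
  3: x = 0.719, y = 0.381
Drum-2 feed = drum-1 vapor: z₂ = (0.4324, 0.1867, 0.3809).
Drum 2:
Iterate (Newton) starting at ψ₂ = 0.48:
  ψ₂ = 0.480: g = -0.1203, g' = -0.455 → ψ₂ = 0.216
  ψ₂ = 0.216: g = -0.0132, g' = -0.372 → ψ₂ = 0.180
Converged at ψ₂ = 0.180.
  1: x = 0.385, y = 0.647
  2: x = 0.183, y = 0.202
  3: x = 0.431, y = 0.151

y_3 (drum 2) = 0.151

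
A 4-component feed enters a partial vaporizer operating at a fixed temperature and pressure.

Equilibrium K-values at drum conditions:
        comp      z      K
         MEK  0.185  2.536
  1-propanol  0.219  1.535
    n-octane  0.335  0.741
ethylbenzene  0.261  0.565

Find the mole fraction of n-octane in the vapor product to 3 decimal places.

Newton–Raphson from ψ = 0.5:
  ψ = 0.500: g = 0.0084, g' = -0.289 → ψ = 0.529
Converged at ψ = 0.529.
Compositions from xᵢ = zᵢ/(1+ψ(Kᵢ−1)), yᵢ = Kᵢxᵢ:
  MEK: x = 0.102, y = 0.259
  1-propanol: x = 0.171, y = 0.262
  n-octane: x = 0.388, y = 0.288
  ethylbenzene: x = 0.339, y = 0.192

y_n-octane = 0.288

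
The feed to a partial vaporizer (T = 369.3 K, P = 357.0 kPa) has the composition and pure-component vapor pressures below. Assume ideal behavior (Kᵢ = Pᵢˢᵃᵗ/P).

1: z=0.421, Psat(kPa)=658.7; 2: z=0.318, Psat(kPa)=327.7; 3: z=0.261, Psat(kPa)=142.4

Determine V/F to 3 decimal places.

Raoult's law: Kᵢ = Pᵢˢᵃᵗ/P = Pᵢˢᵃᵗ/357.0.
  K_1 = 658.7/357.0 = 1.84510, K_2 = 327.7/357.0 = 0.91793, K_3 = 142.4/357.0 = 0.39888
Newton iteration, V/F⁰ = 0.5:
  V/F = 0.500: g = -0.0014, g' = -0.344 → V/F = 0.496
Converged at V/F = 0.496.

V/F = 0.496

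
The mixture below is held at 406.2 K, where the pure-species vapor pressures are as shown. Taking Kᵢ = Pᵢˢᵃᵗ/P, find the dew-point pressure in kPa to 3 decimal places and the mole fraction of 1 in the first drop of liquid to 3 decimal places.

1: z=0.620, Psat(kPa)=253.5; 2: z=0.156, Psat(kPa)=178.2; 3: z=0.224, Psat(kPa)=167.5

At the dew point ψ → 1, so Σzᵢ/Kᵢ = 1 with Kᵢ = Pᵢˢᵃᵗ/P ⇒ 1/P = Σzᵢ/Pᵢˢᵃᵗ.
1/P = 0.620/253.5 + 0.156/178.2 + 0.224/167.5 = 0.004658 ⇒ P = 214.662 kPa
xᵢ = zᵢP/Pᵢˢᵃᵗ ⇒ x_1 = 0.620·214.662/253.5 = 0.525

Pdew = 214.662 kPa, x_1 = 0.525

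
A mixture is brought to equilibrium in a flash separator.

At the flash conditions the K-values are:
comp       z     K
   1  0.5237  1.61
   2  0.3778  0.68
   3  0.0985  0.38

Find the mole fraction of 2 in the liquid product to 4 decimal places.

x_2 = 0.4584

Newton iteration, ψ⁰ = 0.5:
  ψ = 0.5000: g = 0.01236, g' = -0.2488 → ψ = 0.5497
  ψ = 0.5497: g = -0.00011, g' = -0.2534 → ψ = 0.5493
Converged at ψ = 0.5493.
Compositions from xᵢ = zᵢ/(1+ψ(Kᵢ−1)), yᵢ = Kᵢxᵢ:
  1: x = 0.3923, y = 0.6316
  2: x = 0.4584, y = 0.3117
  3: x = 0.1494, y = 0.0568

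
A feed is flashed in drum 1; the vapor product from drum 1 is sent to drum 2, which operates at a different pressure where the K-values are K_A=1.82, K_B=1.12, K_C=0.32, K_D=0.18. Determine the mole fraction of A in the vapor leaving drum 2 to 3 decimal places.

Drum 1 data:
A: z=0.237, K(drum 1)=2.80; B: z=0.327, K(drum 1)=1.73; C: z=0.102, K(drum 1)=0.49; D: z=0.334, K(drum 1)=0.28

Drum 1:
Iterate (Newton) starting at ψ₁ = 0.46:
  ψ₁ = 0.460: g = -0.0155, g' = -0.760 → ψ₁ = 0.440
Converged at ψ₁ = 0.440.
Drum-1 compositions:
  A: x = 0.132, y = 0.370
  B: x = 0.248, y = 0.428
  C: x = 0.131, y = 0.064
  D: x = 0.489, y = 0.137
Drum-2 feed = drum-1 vapor: z₂ = (0.3705, 0.4283, 0.0644, 0.1368).
Drum 2:
Iterate (Newton) starting at ψ₂ = 0.5:
  ψ₂ = 0.500: g = 0.0074, g' = -0.463 → ψ₂ = 0.516
Converged at ψ₂ = 0.516.
  A: x = 0.260, y = 0.474
  B: x = 0.403, y = 0.452
  C: x = 0.099, y = 0.032
  D: x = 0.237, y = 0.043

y_A (drum 2) = 0.474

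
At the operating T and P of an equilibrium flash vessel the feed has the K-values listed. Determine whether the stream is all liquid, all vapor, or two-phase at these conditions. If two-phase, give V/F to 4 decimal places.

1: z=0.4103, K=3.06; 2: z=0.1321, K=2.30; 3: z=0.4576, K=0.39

two-phase, V/F = 0.6405

ΣzᵢKᵢ = 1.7378; Σzᵢ/Kᵢ = 1.3649.
Both exceed 1, so a two-phase solution exists.
Rachford–Rice: g(ψ) = Σ zᵢ(Kᵢ−1)/(1+ψ(Kᵢ−1)) = 0.
Iterate (Newton) starting at ψ = 0.5:
  ψ = 0.5000: g = 0.11881, g' = -0.8570 → ψ = 0.6386
  ψ = 0.6386: g = 0.00157, g' = -0.8483 → ψ = 0.6405
Converged at ψ = 0.6405.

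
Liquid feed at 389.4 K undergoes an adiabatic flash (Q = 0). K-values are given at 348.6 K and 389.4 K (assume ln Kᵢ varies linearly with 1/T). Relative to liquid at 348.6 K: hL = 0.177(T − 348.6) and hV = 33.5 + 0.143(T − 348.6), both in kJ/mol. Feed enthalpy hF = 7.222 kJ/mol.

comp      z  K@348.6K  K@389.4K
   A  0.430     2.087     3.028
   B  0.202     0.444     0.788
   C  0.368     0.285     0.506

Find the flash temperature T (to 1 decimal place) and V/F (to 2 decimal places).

Adiabatic flash: solve Rachford–Rice at each trial T, then check hF = ψ·hV(T) + (1−ψ)·hL(T).
  T = 348.6 K: K = (2.087, 0.444, 0.285), RR gives ψ = 0.128, H_out = 4.277 kJ/mol
  T = 389.4 K: K = (3.028, 0.788, 0.506), RR gives ψ = 0.762, H_out = 31.691 kJ/mol
  T = 369.0 K: K = (2.540, 0.601, 0.386), RR gives ψ = 0.421, H_out = 17.422 kJ/mol
  T = 358.8 K: K = (2.309, 0.519, 0.333), RR gives ψ = 0.277, H_out = 10.980 kJ/mol
  T = 353.7 K: K = (2.197, 0.480, 0.308), RR gives ψ = 0.204, H_out = 7.697 kJ/mol
  T = 351.1 K: K = (2.140, 0.462, 0.296), RR gives ψ = 0.166, H_out = 5.976 kJ/mol
  T = 352.4 K: K = (2.168, 0.471, 0.302), RR gives ψ = 0.185, H_out = 6.842 kJ/mol
Linear interpolation between T = 352.4 (H_out = 6.842) and T = 353.7 (H_out = 7.697) on hF = 7.222 gives T ≈ 353.0 K, at which ψ = 0.19.

T = 353.0 K, V/F = 0.19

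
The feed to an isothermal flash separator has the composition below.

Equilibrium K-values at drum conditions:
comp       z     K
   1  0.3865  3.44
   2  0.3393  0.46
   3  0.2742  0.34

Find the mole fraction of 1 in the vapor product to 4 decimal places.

Material balance + equilibrium reduce to Σ zᵢ(Kᵢ−1)/(1+ψ(Kᵢ−1)) = 0.
Feasibility: ΣzᵢKᵢ = 1.5789, Σzᵢ/Kᵢ = 1.6564 — both > 1, two phases present.
Newton–Raphson from ψ = 0.59:
  ψ = 0.5900: g = -0.17871, g' = -0.9201 → ψ = 0.3958
  ψ = 0.3958: g = 0.00179, g' = -0.9744 → ψ = 0.3976
Converged at ψ = 0.3976.
Compositions from xᵢ = zᵢ/(1+ψ(Kᵢ−1)), yᵢ = Kᵢxᵢ:
  1: x = 0.1962, y = 0.6749
  2: x = 0.4321, y = 0.1988
  3: x = 0.3718, y = 0.1264

y_1 = 0.6749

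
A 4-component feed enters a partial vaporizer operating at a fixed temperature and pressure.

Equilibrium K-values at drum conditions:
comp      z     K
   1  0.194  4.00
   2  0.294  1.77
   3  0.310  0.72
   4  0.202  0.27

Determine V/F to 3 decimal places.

V/F = 0.594

Newton–Raphson from V/F = 0.5:
  V/F = 0.500: g = 0.0631, g' = -0.670 → V/F = 0.594
Converged at V/F = 0.594.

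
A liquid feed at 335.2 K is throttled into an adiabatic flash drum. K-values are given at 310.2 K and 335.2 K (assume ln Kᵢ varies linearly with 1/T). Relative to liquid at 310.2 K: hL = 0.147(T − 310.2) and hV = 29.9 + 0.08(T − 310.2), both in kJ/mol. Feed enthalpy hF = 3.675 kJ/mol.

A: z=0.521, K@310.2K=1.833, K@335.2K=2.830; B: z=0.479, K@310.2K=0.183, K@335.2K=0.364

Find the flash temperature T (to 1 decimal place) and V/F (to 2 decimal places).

Adiabatic flash: solve Rachford–Rice at each trial T, then check hF = ψ·hV(T) + (1−ψ)·hL(T).
  T = 310.2 K: K = (1.833, 0.183), RR gives ψ = 0.063, H_out = 1.874 kJ/mol
  T = 335.2 K: K = (2.830, 0.364), RR gives ψ = 0.557, H_out = 19.409 kJ/mol
  T = 322.7 K: K = (2.297, 0.262), RR gives ψ = 0.336, H_out = 11.607 kJ/mol
  T = 316.4 K: K = (2.055, 0.219), RR gives ψ = 0.213, H_out = 7.194 kJ/mol
  T = 313.3 K: K = (1.942, 0.200), RR gives ψ = 0.143, H_out = 4.702 kJ/mol
  T = 311.8 K: K = (1.889, 0.192), RR gives ψ = 0.106, H_out = 3.383 kJ/mol
Linear interpolation between T = 311.8 (H_out = 3.383) and T = 313.3 (H_out = 4.702) on hF = 3.675 gives T ≈ 312.1 K, at which ψ = 0.11.

T = 312.1 K, V/F = 0.11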